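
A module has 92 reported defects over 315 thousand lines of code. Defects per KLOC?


Defect density = defects / KLOC
Defect density = 92 / 315
Defect density = 0.292 defects/KLOC

0.292 defects/KLOC


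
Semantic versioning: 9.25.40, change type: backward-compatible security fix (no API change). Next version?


Current: 9.25.40
Change category: 'backward-compatible security fix (no API change)' → patch bump
SemVer rule: patch bump → increment PATCH (MAJOR and MINOR unchanged)
New: 9.25.41

9.25.41


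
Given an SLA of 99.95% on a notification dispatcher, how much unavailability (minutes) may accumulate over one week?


Formula: allowed downtime = period * (100 - SLA) / 100
Period (week) = 10080 minutes
Unavailability fraction = (100 - 99.95) / 100
Allowed downtime = 10080 * (100 - 99.95) / 100
Allowed downtime = 5.04 minutes

5.04 minutes


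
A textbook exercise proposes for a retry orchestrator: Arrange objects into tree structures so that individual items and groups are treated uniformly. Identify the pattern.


This matches the Composite pattern

Composite


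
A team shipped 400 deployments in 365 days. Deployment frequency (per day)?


Formula: deployments per day = releases / days
= 400 / 365
= 1.096 deploys/day
(equivalently, 7.67 deploys/week)

1.096 deploys/day


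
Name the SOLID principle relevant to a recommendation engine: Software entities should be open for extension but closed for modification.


This describes the Open/Closed Principle (OCP)

Open/Closed Principle (OCP)


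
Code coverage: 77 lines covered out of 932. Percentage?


Coverage = covered / total * 100
Coverage = 77 / 932 * 100
Coverage = 8.26%

8.26%


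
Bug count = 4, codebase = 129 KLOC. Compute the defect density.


Defect density = defects / KLOC
Defect density = 4 / 129
Defect density = 0.031 defects/KLOC

0.031 defects/KLOC


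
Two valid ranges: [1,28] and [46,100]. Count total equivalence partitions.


Valid ranges: [1,28] and [46,100]
Class 1: x < 1 — invalid
Class 2: 1 ≤ x ≤ 28 — valid
Class 3: 28 < x < 46 — invalid (gap between ranges)
Class 4: 46 ≤ x ≤ 100 — valid
Class 5: x > 100 — invalid
Total equivalence classes: 5

5 equivalence classes


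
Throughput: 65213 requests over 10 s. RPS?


Formula: throughput = requests / seconds
throughput = 65213 / 10
throughput = 6521.3 requests/second

6521.3 requests/second


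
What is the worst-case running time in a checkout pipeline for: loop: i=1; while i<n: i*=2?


Reasoning: i doubles each step so iterations are log2(n)
Complexity: O(log n)

O(log n)


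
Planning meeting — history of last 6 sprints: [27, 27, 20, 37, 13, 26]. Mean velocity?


Formula: Avg velocity = Total points / Number of sprints
Points: [27, 27, 20, 37, 13, 26]
Sum = 27 + 27 + 20 + 37 + 13 + 26 = 150
Avg velocity = 150 / 6 = 25.0 points/sprint

25.0 points/sprint


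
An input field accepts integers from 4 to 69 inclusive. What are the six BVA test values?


Range: [4, 69]
Boundaries: just below min, min, min+1, max-1, max, just above max
Values: [3, 4, 5, 68, 69, 70]

[3, 4, 5, 68, 69, 70]


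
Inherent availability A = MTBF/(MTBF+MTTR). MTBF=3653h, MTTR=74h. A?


Availability = MTBF / (MTBF + MTTR)
Availability = 3653 / (3653 + 74)
Availability = 3653 / 3727
Availability = 98.0145%

98.0145%


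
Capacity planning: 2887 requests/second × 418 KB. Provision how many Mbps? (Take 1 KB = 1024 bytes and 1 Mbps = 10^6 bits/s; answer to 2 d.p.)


Formula: Mbps = payload_bytes * RPS * 8 / 1e6
Payload per request = 418 KB = 418 * 1024 = 428032 bytes
Total bytes/sec = 428032 * 2887 = 1235728384
Total bits/sec = 1235728384 * 8 = 9885827072
Mbps = 9885827072 / 1e6 = 9885.83

9885.83 Mbps


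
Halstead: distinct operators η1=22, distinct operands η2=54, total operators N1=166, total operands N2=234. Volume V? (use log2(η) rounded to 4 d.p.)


Formula: V = N * log2(η), where N = N1 + N2 and η = η1 + η2
η = 22 + 54 = 76
N = 166 + 234 = 400
log2(76) ≈ 6.2479
V = 400 * 6.2479 = 2499.16

2499.16


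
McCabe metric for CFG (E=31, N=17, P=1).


Formula: V(G) = E - N + 2P
V(G) = 31 - 17 + 2*1
V(G) = 14 + 2
V(G) = 16

16


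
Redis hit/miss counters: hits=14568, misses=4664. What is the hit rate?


Formula: hit rate = hits / (hits + misses) * 100
hit rate = 14568 / (14568 + 4664) * 100
hit rate = 14568 / 19232 * 100
hit rate = 75.75%

75.75%


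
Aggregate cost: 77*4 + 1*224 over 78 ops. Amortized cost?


Formula: Amortized cost = Total cost / Operations
Total cost = (77 * 4) + (1 * 224)
Total cost = 308 + 224 = 532
Amortized = 532 / 78 = 6.8205

6.8205


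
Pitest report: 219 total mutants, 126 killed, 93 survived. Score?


Mutation score = killed / total * 100
Mutation score = 126 / 219 * 100
Mutation score = 57.53%

57.53%


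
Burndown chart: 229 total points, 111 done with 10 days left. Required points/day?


Formula: Required rate = Remaining points / Days left
Remaining = 229 - 111 = 118 points
Required rate = 118 / 10 = 11.8 points/day

11.8 points/day


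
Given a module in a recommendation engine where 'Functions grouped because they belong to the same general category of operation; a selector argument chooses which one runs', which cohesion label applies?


Reasoning: Grouped by category of activity, not by data or sequence
Type: Logical cohesion

Logical cohesion


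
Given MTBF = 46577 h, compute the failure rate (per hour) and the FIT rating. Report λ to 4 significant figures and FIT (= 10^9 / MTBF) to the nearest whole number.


Formula: λ = 1 / MTBF; FIT = λ × 1e9 = 1e9 / MTBF
λ = 1 / 46577 ≈ 2.147e-05 failures/hour
FIT = 1e9 / 46577 ≈ 21470 failures per 1e9 hours (nearest whole number)

λ = 2.147e-05 /h, FIT = 21470


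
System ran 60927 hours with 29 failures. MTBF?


Formula: MTBF = Total operating time / Number of failures
MTBF = 60927 / 29
MTBF = 2100.93 hours

2100.93 hours


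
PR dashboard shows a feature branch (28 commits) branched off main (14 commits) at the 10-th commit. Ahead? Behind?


Common ancestor: commit #10
feature commits after divergence: 28 - 10 = 18
main commits after divergence: 14 - 10 = 4
feature is 18 commits ahead of main
main is 4 commits ahead of feature

feature ahead: 18, main ahead: 4


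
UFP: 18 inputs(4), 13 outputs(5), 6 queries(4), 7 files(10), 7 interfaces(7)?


UFP = EI*4 + EO*5 + EQ*4 + ILF*10 + EIF*7
UFP = 18*4 + 13*5 + 6*4 + 7*10 + 7*7
UFP = 72 + 65 + 24 + 70 + 49
UFP = 280

280


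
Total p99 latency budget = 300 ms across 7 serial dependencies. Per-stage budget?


Formula: per_stage = total_budget / stages
per_stage = 300 / 7
per_stage = 42.86 ms

42.86 ms


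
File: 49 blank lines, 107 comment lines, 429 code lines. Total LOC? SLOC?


Total LOC = blank + comment + code
Total LOC = 49 + 107 + 429 = 585
SLOC (source only) = code = 429

Total LOC: 585, SLOC: 429


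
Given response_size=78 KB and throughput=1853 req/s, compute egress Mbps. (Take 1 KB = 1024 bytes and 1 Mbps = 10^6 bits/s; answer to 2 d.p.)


Formula: Mbps = payload_bytes * RPS * 8 / 1e6
Payload per request = 78 KB = 78 * 1024 = 79872 bytes
Total bytes/sec = 79872 * 1853 = 148002816
Total bits/sec = 148002816 * 8 = 1184022528
Mbps = 1184022528 / 1e6 = 1184.02

1184.02 Mbps


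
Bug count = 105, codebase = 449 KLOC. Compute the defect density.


Defect density = defects / KLOC
Defect density = 105 / 449
Defect density = 0.234 defects/KLOC

0.234 defects/KLOC


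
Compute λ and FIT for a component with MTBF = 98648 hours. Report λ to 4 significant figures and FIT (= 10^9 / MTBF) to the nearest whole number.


Formula: λ = 1 / MTBF; FIT = λ × 1e9 = 1e9 / MTBF
λ = 1 / 98648 ≈ 1.014e-05 failures/hour
FIT = 1e9 / 98648 ≈ 10137 failures per 1e9 hours (nearest whole number)

λ = 1.014e-05 /h, FIT = 10137


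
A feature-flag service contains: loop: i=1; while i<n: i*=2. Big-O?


Reasoning: i doubles each step so iterations are log2(n)
Complexity: O(log n)

O(log n)


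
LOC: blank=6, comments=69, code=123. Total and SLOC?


Total LOC = blank + comment + code
Total LOC = 6 + 69 + 123 = 198
SLOC (source only) = code = 123

Total LOC: 198, SLOC: 123


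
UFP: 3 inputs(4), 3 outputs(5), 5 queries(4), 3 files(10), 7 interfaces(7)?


UFP = EI*4 + EO*5 + EQ*4 + ILF*10 + EIF*7
UFP = 3*4 + 3*5 + 5*4 + 3*10 + 7*7
UFP = 12 + 15 + 20 + 30 + 49
UFP = 126

126


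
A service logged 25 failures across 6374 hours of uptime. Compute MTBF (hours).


Formula: MTBF = Total operating time / Number of failures
MTBF = 6374 / 25
MTBF = 254.96 hours

254.96 hours


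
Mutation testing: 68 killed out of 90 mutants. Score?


Mutation score = killed / total * 100
Mutation score = 68 / 90 * 100
Mutation score = 75.56%

75.56%


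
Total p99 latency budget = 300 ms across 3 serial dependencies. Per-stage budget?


Formula: per_stage = total_budget / stages
per_stage = 300 / 3
per_stage = 100.0 ms

100.0 ms


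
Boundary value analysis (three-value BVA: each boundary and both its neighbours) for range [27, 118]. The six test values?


Range: [27, 118]
Boundaries: just below min, min, min+1, max-1, max, just above max
Values: [26, 27, 28, 117, 118, 119]

[26, 27, 28, 117, 118, 119]


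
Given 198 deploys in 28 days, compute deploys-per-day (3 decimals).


Formula: deployments per day = releases / days
= 198 / 28
= 7.071 deploys/day
(equivalently, 49.5 deploys/week)

7.071 deploys/day


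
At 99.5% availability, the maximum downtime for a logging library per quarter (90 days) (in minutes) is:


Formula: allowed downtime = period * (100 - SLA) / 100
Period (quarter (90 days)) = 129600 minutes
Unavailability fraction = (100 - 99.5) / 100
Allowed downtime = 129600 * (100 - 99.5) / 100
Allowed downtime = 648.0 minutes

648.0 minutes


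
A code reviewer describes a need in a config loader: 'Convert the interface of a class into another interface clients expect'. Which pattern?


This matches the Adapter pattern

Adapter


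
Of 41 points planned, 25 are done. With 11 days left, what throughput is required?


Formula: Required rate = Remaining points / Days left
Remaining = 41 - 25 = 16 points
Required rate = 16 / 11 = 1.45 points/day

1.45 points/day


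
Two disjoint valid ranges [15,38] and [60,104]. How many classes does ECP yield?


Valid ranges: [15,38] and [60,104]
Class 1: x < 15 — invalid
Class 2: 15 ≤ x ≤ 38 — valid
Class 3: 38 < x < 60 — invalid (gap between ranges)
Class 4: 60 ≤ x ≤ 104 — valid
Class 5: x > 104 — invalid
Total equivalence classes: 5

5 equivalence classes


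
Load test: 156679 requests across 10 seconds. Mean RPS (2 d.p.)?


Formula: throughput = requests / seconds
throughput = 156679 / 10
throughput = 15667.9 requests/second

15667.9 requests/second


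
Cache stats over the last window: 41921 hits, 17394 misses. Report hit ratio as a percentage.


Formula: hit rate = hits / (hits + misses) * 100
hit rate = 41921 / (41921 + 17394) * 100
hit rate = 41921 / 59315 * 100
hit rate = 70.68%

70.68%


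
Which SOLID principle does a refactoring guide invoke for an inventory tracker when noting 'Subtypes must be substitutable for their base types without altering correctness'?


This describes the Liskov Substitution Principle (LSP)

Liskov Substitution Principle (LSP)


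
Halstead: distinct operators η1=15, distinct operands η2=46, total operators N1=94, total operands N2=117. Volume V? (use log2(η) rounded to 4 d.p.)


Formula: V = N * log2(η), where N = N1 + N2 and η = η1 + η2
η = 15 + 46 = 61
N = 94 + 117 = 211
log2(61) ≈ 5.9307
V = 211 * 5.9307 = 1251.38

1251.38


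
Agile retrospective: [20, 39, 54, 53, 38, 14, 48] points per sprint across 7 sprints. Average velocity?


Formula: Avg velocity = Total points / Number of sprints
Points: [20, 39, 54, 53, 38, 14, 48]
Sum = 20 + 39 + 54 + 53 + 38 + 14 + 48 = 266
Avg velocity = 266 / 7 = 38.0 points/sprint

38.0 points/sprint


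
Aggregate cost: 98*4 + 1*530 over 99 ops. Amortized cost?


Formula: Amortized cost = Total cost / Operations
Total cost = (98 * 4) + (1 * 530)
Total cost = 392 + 530 = 922
Amortized = 922 / 99 = 9.3131

9.3131


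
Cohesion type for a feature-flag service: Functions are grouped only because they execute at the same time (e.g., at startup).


Reasoning: Related by timing only
Type: Temporal cohesion

Temporal cohesion


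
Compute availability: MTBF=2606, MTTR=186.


Availability = MTBF / (MTBF + MTTR)
Availability = 2606 / (2606 + 186)
Availability = 2606 / 2792
Availability = 93.3381%

93.3381%


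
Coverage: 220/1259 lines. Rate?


Coverage = covered / total * 100
Coverage = 220 / 1259 * 100
Coverage = 17.47%

17.47%


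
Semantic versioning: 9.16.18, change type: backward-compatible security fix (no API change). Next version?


Current: 9.16.18
Change category: 'backward-compatible security fix (no API change)' → patch bump
SemVer rule: patch bump → increment PATCH (MAJOR and MINOR unchanged)
New: 9.16.19

9.16.19


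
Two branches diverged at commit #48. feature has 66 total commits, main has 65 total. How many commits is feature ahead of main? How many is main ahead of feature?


Common ancestor: commit #48
feature commits after divergence: 66 - 48 = 18
main commits after divergence: 65 - 48 = 17
feature is 18 commits ahead of main
main is 17 commits ahead of feature

feature ahead: 18, main ahead: 17


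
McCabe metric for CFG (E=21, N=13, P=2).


Formula: V(G) = E - N + 2P
V(G) = 21 - 13 + 2*2
V(G) = 8 + 4
V(G) = 12

12


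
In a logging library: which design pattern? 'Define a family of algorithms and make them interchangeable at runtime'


This matches the Strategy pattern

Strategy


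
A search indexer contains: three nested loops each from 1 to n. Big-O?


Reasoning: three levels of nesting over n
Complexity: O(n^3)

O(n^3)


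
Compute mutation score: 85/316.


Mutation score = killed / total * 100
Mutation score = 85 / 316 * 100
Mutation score = 26.9%

26.9%


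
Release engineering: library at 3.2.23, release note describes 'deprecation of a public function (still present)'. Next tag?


Current: 3.2.23
Change category: 'deprecation of a public function (still present)' → minor bump
SemVer rule: minor bump → increment MINOR, reset PATCH to 0 (MAJOR unchanged)
New: 3.3.0

3.3.0


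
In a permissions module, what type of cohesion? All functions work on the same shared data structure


Reasoning: Functions share data
Type: Communicational cohesion

Communicational cohesion


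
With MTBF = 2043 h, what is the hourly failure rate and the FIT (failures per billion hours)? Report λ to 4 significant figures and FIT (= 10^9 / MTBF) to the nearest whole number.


Formula: λ = 1 / MTBF; FIT = λ × 1e9 = 1e9 / MTBF
λ = 1 / 2043 ≈ 4.895e-04 failures/hour
FIT = 1e9 / 2043 ≈ 489476 failures per 1e9 hours (nearest whole number)

λ = 4.895e-04 /h, FIT = 489476


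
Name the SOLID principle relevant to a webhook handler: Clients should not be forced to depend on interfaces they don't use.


This describes the Interface Segregation Principle (ISP)

Interface Segregation Principle (ISP)


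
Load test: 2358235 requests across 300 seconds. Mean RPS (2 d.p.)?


Formula: throughput = requests / seconds
throughput = 2358235 / 300
throughput = 7860.78 requests/second

7860.78 requests/second


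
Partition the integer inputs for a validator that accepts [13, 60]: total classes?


Valid range: [13, 60]
Class 1: x < 13 — invalid
Class 2: 13 ≤ x ≤ 60 — valid
Class 3: x > 60 — invalid
Total equivalence classes: 3

3 equivalence classes


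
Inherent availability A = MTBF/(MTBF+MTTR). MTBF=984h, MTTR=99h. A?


Availability = MTBF / (MTBF + MTTR)
Availability = 984 / (984 + 99)
Availability = 984 / 1083
Availability = 90.8587%

90.8587%


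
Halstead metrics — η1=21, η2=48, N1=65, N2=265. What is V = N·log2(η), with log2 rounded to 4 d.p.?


Formula: V = N * log2(η), where N = N1 + N2 and η = η1 + η2
η = 21 + 48 = 69
N = 65 + 265 = 330
log2(69) ≈ 6.1085
V = 330 * 6.1085 = 2015.81

2015.81


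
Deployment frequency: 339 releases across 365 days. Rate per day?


Formula: deployments per day = releases / days
= 339 / 365
= 0.929 deploys/day
(equivalently, 6.5 deploys/week)

0.929 deploys/day


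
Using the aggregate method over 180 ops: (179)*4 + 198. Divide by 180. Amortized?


Formula: Amortized cost = Total cost / Operations
Total cost = (179 * 4) + (1 * 198)
Total cost = 716 + 198 = 914
Amortized = 914 / 180 = 5.0778

5.0778


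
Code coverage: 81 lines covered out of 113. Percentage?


Coverage = covered / total * 100
Coverage = 81 / 113 * 100
Coverage = 71.68%

71.68%


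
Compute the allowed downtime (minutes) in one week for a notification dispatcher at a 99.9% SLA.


Formula: allowed downtime = period * (100 - SLA) / 100
Period (week) = 10080 minutes
Unavailability fraction = (100 - 99.9) / 100
Allowed downtime = 10080 * (100 - 99.9) / 100
Allowed downtime = 10.08 minutes

10.08 minutes


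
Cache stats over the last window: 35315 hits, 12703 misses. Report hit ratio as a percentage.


Formula: hit rate = hits / (hits + misses) * 100
hit rate = 35315 / (35315 + 12703) * 100
hit rate = 35315 / 48018 * 100
hit rate = 73.55%

73.55%


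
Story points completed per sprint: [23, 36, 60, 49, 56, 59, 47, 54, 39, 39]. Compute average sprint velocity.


Formula: Avg velocity = Total points / Number of sprints
Points: [23, 36, 60, 49, 56, 59, 47, 54, 39, 39]
Sum = 23 + 36 + 60 + 49 + 56 + 59 + 47 + 54 + 39 + 39 = 462
Avg velocity = 462 / 10 = 46.2 points/sprint

46.2 points/sprint


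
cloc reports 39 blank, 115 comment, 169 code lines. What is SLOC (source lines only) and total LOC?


Total LOC = blank + comment + code
Total LOC = 39 + 115 + 169 = 323
SLOC (source only) = code = 169

Total LOC: 323, SLOC: 169


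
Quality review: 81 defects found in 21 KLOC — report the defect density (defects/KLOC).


Defect density = defects / KLOC
Defect density = 81 / 21
Defect density = 3.857 defects/KLOC

3.857 defects/KLOC


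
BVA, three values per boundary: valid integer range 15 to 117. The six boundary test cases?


Range: [15, 117]
Boundaries: just below min, min, min+1, max-1, max, just above max
Values: [14, 15, 16, 116, 117, 118]

[14, 15, 16, 116, 117, 118]


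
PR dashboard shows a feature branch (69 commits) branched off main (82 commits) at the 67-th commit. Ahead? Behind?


Common ancestor: commit #67
feature commits after divergence: 69 - 67 = 2
main commits after divergence: 82 - 67 = 15
feature is 2 commits ahead of main
main is 15 commits ahead of feature

feature ahead: 2, main ahead: 15


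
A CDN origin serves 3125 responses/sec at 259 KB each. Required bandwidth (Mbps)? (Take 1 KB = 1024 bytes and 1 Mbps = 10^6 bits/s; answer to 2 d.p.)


Formula: Mbps = payload_bytes * RPS * 8 / 1e6
Payload per request = 259 KB = 259 * 1024 = 265216 bytes
Total bytes/sec = 265216 * 3125 = 828800000
Total bits/sec = 828800000 * 8 = 6630400000
Mbps = 6630400000 / 1e6 = 6630.4

6630.4 Mbps


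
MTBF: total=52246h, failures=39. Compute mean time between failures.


Formula: MTBF = Total operating time / Number of failures
MTBF = 52246 / 39
MTBF = 1339.64 hours

1339.64 hours


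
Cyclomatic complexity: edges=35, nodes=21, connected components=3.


Formula: V(G) = E - N + 2P
V(G) = 35 - 21 + 2*3
V(G) = 14 + 6
V(G) = 20

20


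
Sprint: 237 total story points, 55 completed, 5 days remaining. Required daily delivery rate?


Formula: Required rate = Remaining points / Days left
Remaining = 237 - 55 = 182 points
Required rate = 182 / 5 = 36.4 points/day

36.4 points/day


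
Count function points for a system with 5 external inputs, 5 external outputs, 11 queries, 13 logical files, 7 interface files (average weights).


UFP = EI*4 + EO*5 + EQ*4 + ILF*10 + EIF*7
UFP = 5*4 + 5*5 + 11*4 + 13*10 + 7*7
UFP = 20 + 25 + 44 + 130 + 49
UFP = 268

268


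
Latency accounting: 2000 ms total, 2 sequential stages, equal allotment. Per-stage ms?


Formula: per_stage = total_budget / stages
per_stage = 2000 / 2
per_stage = 1000.0 ms

1000.0 ms


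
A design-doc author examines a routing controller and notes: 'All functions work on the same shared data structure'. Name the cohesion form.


Reasoning: Functions share data
Type: Communicational cohesion

Communicational cohesion


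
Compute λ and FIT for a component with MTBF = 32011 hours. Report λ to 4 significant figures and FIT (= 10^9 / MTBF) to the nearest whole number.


Formula: λ = 1 / MTBF; FIT = λ × 1e9 = 1e9 / MTBF
λ = 1 / 32011 ≈ 3.124e-05 failures/hour
FIT = 1e9 / 32011 ≈ 31239 failures per 1e9 hours (nearest whole number)

λ = 3.124e-05 /h, FIT = 31239


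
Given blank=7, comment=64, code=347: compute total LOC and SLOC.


Total LOC = blank + comment + code
Total LOC = 7 + 64 + 347 = 418
SLOC (source only) = code = 347

Total LOC: 418, SLOC: 347


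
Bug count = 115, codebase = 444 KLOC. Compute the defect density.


Defect density = defects / KLOC
Defect density = 115 / 444
Defect density = 0.259 defects/KLOC

0.259 defects/KLOC


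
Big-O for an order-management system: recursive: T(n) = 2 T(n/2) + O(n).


Reasoning: master theorem case 2 (merge-sort recurrence)
Complexity: O(n log n)

O(n log n)


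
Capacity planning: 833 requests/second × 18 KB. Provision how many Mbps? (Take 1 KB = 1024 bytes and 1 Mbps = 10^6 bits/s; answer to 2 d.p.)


Formula: Mbps = payload_bytes * RPS * 8 / 1e6
Payload per request = 18 KB = 18 * 1024 = 18432 bytes
Total bytes/sec = 18432 * 833 = 15353856
Total bits/sec = 15353856 * 8 = 122830848
Mbps = 122830848 / 1e6 = 122.83

122.83 Mbps


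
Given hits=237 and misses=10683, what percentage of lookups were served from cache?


Formula: hit rate = hits / (hits + misses) * 100
hit rate = 237 / (237 + 10683) * 100
hit rate = 237 / 10920 * 100
hit rate = 2.17%

2.17%


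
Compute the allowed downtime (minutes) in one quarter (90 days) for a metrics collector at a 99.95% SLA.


Formula: allowed downtime = period * (100 - SLA) / 100
Period (quarter (90 days)) = 129600 minutes
Unavailability fraction = (100 - 99.95) / 100
Allowed downtime = 129600 * (100 - 99.95) / 100
Allowed downtime = 64.8 minutes

64.8 minutes


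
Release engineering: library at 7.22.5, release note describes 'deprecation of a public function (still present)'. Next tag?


Current: 7.22.5
Change category: 'deprecation of a public function (still present)' → minor bump
SemVer rule: minor bump → increment MINOR, reset PATCH to 0 (MAJOR unchanged)
New: 7.23.0

7.23.0


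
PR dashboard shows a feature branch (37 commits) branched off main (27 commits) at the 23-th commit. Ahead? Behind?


Common ancestor: commit #23
feature commits after divergence: 37 - 23 = 14
main commits after divergence: 27 - 23 = 4
feature is 14 commits ahead of main
main is 4 commits ahead of feature

feature ahead: 14, main ahead: 4


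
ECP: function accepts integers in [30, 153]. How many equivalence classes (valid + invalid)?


Valid range: [30, 153]
Class 1: x < 30 — invalid
Class 2: 30 ≤ x ≤ 153 — valid
Class 3: x > 153 — invalid
Total equivalence classes: 3

3 equivalence classes


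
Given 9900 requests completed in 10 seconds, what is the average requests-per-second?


Formula: throughput = requests / seconds
throughput = 9900 / 10
throughput = 990.0 requests/second

990.0 requests/second


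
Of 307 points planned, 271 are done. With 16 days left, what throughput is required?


Formula: Required rate = Remaining points / Days left
Remaining = 307 - 271 = 36 points
Required rate = 36 / 16 = 2.25 points/day

2.25 points/day


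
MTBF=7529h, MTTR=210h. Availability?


Availability = MTBF / (MTBF + MTTR)
Availability = 7529 / (7529 + 210)
Availability = 7529 / 7739
Availability = 97.2865%

97.2865%


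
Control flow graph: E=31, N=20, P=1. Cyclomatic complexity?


Formula: V(G) = E - N + 2P
V(G) = 31 - 20 + 2*1
V(G) = 11 + 2
V(G) = 13

13


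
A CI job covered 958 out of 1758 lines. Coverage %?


Coverage = covered / total * 100
Coverage = 958 / 1758 * 100
Coverage = 54.49%

54.49%


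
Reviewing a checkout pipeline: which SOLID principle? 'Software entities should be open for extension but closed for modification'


This describes the Open/Closed Principle (OCP)

Open/Closed Principle (OCP)


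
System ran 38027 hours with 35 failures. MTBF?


Formula: MTBF = Total operating time / Number of failures
MTBF = 38027 / 35
MTBF = 1086.49 hours

1086.49 hours


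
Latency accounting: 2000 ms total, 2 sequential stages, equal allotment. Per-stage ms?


Formula: per_stage = total_budget / stages
per_stage = 2000 / 2
per_stage = 1000.0 ms

1000.0 ms


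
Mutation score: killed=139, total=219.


Mutation score = killed / total * 100
Mutation score = 139 / 219 * 100
Mutation score = 63.47%

63.47%


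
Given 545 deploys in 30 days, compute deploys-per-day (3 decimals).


Formula: deployments per day = releases / days
= 545 / 30
= 18.167 deploys/day
(equivalently, 127.17 deploys/week)

18.167 deploys/day


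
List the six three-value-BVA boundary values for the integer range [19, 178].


Range: [19, 178]
Boundaries: just below min, min, min+1, max-1, max, just above max
Values: [18, 19, 20, 177, 178, 179]

[18, 19, 20, 177, 178, 179]


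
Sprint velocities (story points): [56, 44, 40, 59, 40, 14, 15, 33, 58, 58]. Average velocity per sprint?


Formula: Avg velocity = Total points / Number of sprints
Points: [56, 44, 40, 59, 40, 14, 15, 33, 58, 58]
Sum = 56 + 44 + 40 + 59 + 40 + 14 + 15 + 33 + 58 + 58 = 417
Avg velocity = 417 / 10 = 41.7 points/sprint

41.7 points/sprint


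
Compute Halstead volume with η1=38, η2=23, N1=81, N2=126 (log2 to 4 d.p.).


Formula: V = N * log2(η), where N = N1 + N2 and η = η1 + η2
η = 38 + 23 = 61
N = 81 + 126 = 207
log2(61) ≈ 5.9307
V = 207 * 5.9307 = 1227.65

1227.65


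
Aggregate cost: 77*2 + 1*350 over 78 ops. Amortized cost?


Formula: Amortized cost = Total cost / Operations
Total cost = (77 * 2) + (1 * 350)
Total cost = 154 + 350 = 504
Amortized = 504 / 78 = 6.4615

6.4615


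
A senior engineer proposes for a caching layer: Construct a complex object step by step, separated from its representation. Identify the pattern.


This matches the Builder pattern

Builder


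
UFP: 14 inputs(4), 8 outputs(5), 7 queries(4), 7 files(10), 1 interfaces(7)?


UFP = EI*4 + EO*5 + EQ*4 + ILF*10 + EIF*7
UFP = 14*4 + 8*5 + 7*4 + 7*10 + 1*7
UFP = 56 + 40 + 28 + 70 + 7
UFP = 201

201


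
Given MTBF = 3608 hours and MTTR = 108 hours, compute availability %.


Availability = MTBF / (MTBF + MTTR)
Availability = 3608 / (3608 + 108)
Availability = 3608 / 3716
Availability = 97.0936%

97.0936%


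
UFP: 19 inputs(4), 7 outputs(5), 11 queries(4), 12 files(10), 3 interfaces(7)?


UFP = EI*4 + EO*5 + EQ*4 + ILF*10 + EIF*7
UFP = 19*4 + 7*5 + 11*4 + 12*10 + 3*7
UFP = 76 + 35 + 44 + 120 + 21
UFP = 296

296


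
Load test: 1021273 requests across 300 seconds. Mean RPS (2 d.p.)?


Formula: throughput = requests / seconds
throughput = 1021273 / 300
throughput = 3404.24 requests/second

3404.24 requests/second


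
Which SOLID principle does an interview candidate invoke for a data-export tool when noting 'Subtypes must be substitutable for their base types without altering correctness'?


This describes the Liskov Substitution Principle (LSP)

Liskov Substitution Principle (LSP)


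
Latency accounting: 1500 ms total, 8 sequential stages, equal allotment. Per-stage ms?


Formula: per_stage = total_budget / stages
per_stage = 1500 / 8
per_stage = 187.5 ms

187.5 ms


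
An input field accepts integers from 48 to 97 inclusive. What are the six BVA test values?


Range: [48, 97]
Boundaries: just below min, min, min+1, max-1, max, just above max
Values: [47, 48, 49, 96, 97, 98]

[47, 48, 49, 96, 97, 98]


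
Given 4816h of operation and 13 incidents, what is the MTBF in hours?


Formula: MTBF = Total operating time / Number of failures
MTBF = 4816 / 13
MTBF = 370.46 hours

370.46 hours


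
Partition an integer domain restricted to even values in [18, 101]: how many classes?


Constraint: even integers in [18, 101]
Class 1: x < 18 — out-of-range invalid
Class 2: x in [18,101] but odd — wrong type invalid
Class 3: x in [18,101] and even — valid
Class 4: x > 101 — out-of-range invalid
Total equivalence classes: 4

4 equivalence classes


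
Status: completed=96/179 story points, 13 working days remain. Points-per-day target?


Formula: Required rate = Remaining points / Days left
Remaining = 179 - 96 = 83 points
Required rate = 83 / 13 = 6.38 points/day

6.38 points/day


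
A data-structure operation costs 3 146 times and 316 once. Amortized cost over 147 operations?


Formula: Amortized cost = Total cost / Operations
Total cost = (146 * 3) + (1 * 316)
Total cost = 438 + 316 = 754
Amortized = 754 / 147 = 5.1293

5.1293


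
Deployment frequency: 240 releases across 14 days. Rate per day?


Formula: deployments per day = releases / days
= 240 / 14
= 17.143 deploys/day
(equivalently, 120.0 deploys/week)

17.143 deploys/day


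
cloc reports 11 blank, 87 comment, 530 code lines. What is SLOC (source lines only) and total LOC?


Total LOC = blank + comment + code
Total LOC = 11 + 87 + 530 = 628
SLOC (source only) = code = 530

Total LOC: 628, SLOC: 530


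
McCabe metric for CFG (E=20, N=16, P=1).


Formula: V(G) = E - N + 2P
V(G) = 20 - 16 + 2*1
V(G) = 4 + 2
V(G) = 6

6


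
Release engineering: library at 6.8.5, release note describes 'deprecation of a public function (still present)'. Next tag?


Current: 6.8.5
Change category: 'deprecation of a public function (still present)' → minor bump
SemVer rule: minor bump → increment MINOR, reset PATCH to 0 (MAJOR unchanged)
New: 6.9.0

6.9.0


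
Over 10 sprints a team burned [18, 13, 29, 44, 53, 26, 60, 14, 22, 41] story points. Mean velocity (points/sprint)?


Formula: Avg velocity = Total points / Number of sprints
Points: [18, 13, 29, 44, 53, 26, 60, 14, 22, 41]
Sum = 18 + 13 + 29 + 44 + 53 + 26 + 60 + 14 + 22 + 41 = 320
Avg velocity = 320 / 10 = 32.0 points/sprint

32.0 points/sprint


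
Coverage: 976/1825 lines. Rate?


Coverage = covered / total * 100
Coverage = 976 / 1825 * 100
Coverage = 53.48%

53.48%


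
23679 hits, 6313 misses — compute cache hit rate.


Formula: hit rate = hits / (hits + misses) * 100
hit rate = 23679 / (23679 + 6313) * 100
hit rate = 23679 / 29992 * 100
hit rate = 78.95%

78.95%


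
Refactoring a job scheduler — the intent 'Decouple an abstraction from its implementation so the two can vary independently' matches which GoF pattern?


This matches the Bridge pattern

Bridge


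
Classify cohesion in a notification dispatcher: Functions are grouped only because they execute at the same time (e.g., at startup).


Reasoning: Related by timing only
Type: Temporal cohesion

Temporal cohesion


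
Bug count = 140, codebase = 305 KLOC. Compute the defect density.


Defect density = defects / KLOC
Defect density = 140 / 305
Defect density = 0.459 defects/KLOC

0.459 defects/KLOC


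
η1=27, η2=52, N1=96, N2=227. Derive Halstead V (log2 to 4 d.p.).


Formula: V = N * log2(η), where N = N1 + N2 and η = η1 + η2
η = 27 + 52 = 79
N = 96 + 227 = 323
log2(79) ≈ 6.3038
V = 323 * 6.3038 = 2036.13

2036.13


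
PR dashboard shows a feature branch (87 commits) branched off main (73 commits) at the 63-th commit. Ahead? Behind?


Common ancestor: commit #63
feature commits after divergence: 87 - 63 = 24
main commits after divergence: 73 - 63 = 10
feature is 24 commits ahead of main
main is 10 commits ahead of feature

feature ahead: 24, main ahead: 10


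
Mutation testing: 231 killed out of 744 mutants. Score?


Mutation score = killed / total * 100
Mutation score = 231 / 744 * 100
Mutation score = 31.05%

31.05%


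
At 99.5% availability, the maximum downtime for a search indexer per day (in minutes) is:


Formula: allowed downtime = period * (100 - SLA) / 100
Period (day) = 1440 minutes
Unavailability fraction = (100 - 99.5) / 100
Allowed downtime = 1440 * (100 - 99.5) / 100
Allowed downtime = 7.2 minutes

7.2 minutes


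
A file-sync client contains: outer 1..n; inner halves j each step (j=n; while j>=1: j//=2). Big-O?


Reasoning: n times log n
Complexity: O(n log n)

O(n log n)


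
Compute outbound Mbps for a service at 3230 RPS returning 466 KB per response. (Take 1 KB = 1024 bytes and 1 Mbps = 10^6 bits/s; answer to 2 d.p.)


Formula: Mbps = payload_bytes * RPS * 8 / 1e6
Payload per request = 466 KB = 466 * 1024 = 477184 bytes
Total bytes/sec = 477184 * 3230 = 1541304320
Total bits/sec = 1541304320 * 8 = 12330434560
Mbps = 12330434560 / 1e6 = 12330.43

12330.43 Mbps


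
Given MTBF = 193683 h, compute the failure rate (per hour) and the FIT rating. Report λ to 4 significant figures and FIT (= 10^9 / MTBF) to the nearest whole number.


Formula: λ = 1 / MTBF; FIT = λ × 1e9 = 1e9 / MTBF
λ = 1 / 193683 ≈ 5.163e-06 failures/hour
FIT = 1e9 / 193683 ≈ 5163 failures per 1e9 hours (nearest whole number)

λ = 5.163e-06 /h, FIT = 5163


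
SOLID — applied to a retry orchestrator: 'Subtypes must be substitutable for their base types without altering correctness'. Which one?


This describes the Liskov Substitution Principle (LSP)

Liskov Substitution Principle (LSP)


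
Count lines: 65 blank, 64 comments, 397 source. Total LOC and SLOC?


Total LOC = blank + comment + code
Total LOC = 65 + 64 + 397 = 526
SLOC (source only) = code = 397

Total LOC: 526, SLOC: 397


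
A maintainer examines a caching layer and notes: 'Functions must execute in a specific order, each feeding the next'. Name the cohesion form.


Reasoning: Output of one is input to next
Type: Sequential cohesion

Sequential cohesion


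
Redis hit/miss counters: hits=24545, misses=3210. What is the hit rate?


Formula: hit rate = hits / (hits + misses) * 100
hit rate = 24545 / (24545 + 3210) * 100
hit rate = 24545 / 27755 * 100
hit rate = 88.43%

88.43%


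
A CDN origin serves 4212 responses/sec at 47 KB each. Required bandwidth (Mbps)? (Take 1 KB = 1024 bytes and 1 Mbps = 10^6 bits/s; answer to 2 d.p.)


Formula: Mbps = payload_bytes * RPS * 8 / 1e6
Payload per request = 47 KB = 47 * 1024 = 48128 bytes
Total bytes/sec = 48128 * 4212 = 202715136
Total bits/sec = 202715136 * 8 = 1621721088
Mbps = 1621721088 / 1e6 = 1621.72

1621.72 Mbps


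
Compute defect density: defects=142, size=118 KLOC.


Defect density = defects / KLOC
Defect density = 142 / 118
Defect density = 1.203 defects/KLOC

1.203 defects/KLOC


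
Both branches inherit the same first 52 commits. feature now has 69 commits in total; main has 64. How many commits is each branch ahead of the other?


Common ancestor: commit #52
feature commits after divergence: 69 - 52 = 17
main commits after divergence: 64 - 52 = 12
feature is 17 commits ahead of main
main is 12 commits ahead of feature

feature ahead: 17, main ahead: 12


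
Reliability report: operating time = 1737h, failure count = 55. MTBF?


Formula: MTBF = Total operating time / Number of failures
MTBF = 1737 / 55
MTBF = 31.58 hours

31.58 hours


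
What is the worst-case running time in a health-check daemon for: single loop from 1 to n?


Reasoning: one pass through n items
Complexity: O(n)

O(n)


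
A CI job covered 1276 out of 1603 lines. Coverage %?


Coverage = covered / total * 100
Coverage = 1276 / 1603 * 100
Coverage = 79.6%

79.6%


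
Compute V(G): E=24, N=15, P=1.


Formula: V(G) = E - N + 2P
V(G) = 24 - 15 + 2*1
V(G) = 9 + 2
V(G) = 11

11


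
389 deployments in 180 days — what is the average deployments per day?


Formula: deployments per day = releases / days
= 389 / 180
= 2.161 deploys/day
(equivalently, 15.13 deploys/week)

2.161 deploys/day


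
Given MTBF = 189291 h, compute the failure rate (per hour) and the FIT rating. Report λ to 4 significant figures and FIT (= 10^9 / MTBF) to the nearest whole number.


Formula: λ = 1 / MTBF; FIT = λ × 1e9 = 1e9 / MTBF
λ = 1 / 189291 ≈ 5.283e-06 failures/hour
FIT = 1e9 / 189291 ≈ 5283 failures per 1e9 hours (nearest whole number)

λ = 5.283e-06 /h, FIT = 5283


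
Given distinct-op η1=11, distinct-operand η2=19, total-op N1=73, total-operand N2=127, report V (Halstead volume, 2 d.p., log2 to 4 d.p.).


Formula: V = N * log2(η), where N = N1 + N2 and η = η1 + η2
η = 11 + 19 = 30
N = 73 + 127 = 200
log2(30) ≈ 4.9069
V = 200 * 4.9069 = 981.38

981.38


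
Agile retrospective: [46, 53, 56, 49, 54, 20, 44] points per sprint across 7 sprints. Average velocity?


Formula: Avg velocity = Total points / Number of sprints
Points: [46, 53, 56, 49, 54, 20, 44]
Sum = 46 + 53 + 56 + 49 + 54 + 20 + 44 = 322
Avg velocity = 322 / 7 = 46.0 points/sprint

46.0 points/sprint


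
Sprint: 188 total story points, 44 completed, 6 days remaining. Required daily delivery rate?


Formula: Required rate = Remaining points / Days left
Remaining = 188 - 44 = 144 points
Required rate = 144 / 6 = 24.0 points/day

24.0 points/day


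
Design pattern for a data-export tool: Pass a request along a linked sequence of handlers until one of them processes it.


This matches the Chain of Responsibility pattern

Chain of Responsibility


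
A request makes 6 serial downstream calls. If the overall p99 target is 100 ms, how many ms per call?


Formula: per_stage = total_budget / stages
per_stage = 100 / 6
per_stage = 16.67 ms

16.67 ms


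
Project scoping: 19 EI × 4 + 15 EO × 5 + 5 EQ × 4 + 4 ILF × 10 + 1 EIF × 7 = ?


UFP = EI*4 + EO*5 + EQ*4 + ILF*10 + EIF*7
UFP = 19*4 + 15*5 + 5*4 + 4*10 + 1*7
UFP = 76 + 75 + 20 + 40 + 7
UFP = 218

218


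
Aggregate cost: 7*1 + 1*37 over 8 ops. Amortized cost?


Formula: Amortized cost = Total cost / Operations
Total cost = (7 * 1) + (1 * 37)
Total cost = 7 + 37 = 44
Amortized = 44 / 8 = 5.5

5.5


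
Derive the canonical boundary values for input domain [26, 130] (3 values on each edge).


Range: [26, 130]
Boundaries: just below min, min, min+1, max-1, max, just above max
Values: [25, 26, 27, 129, 130, 131]

[25, 26, 27, 129, 130, 131]


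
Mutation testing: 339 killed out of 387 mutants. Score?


Mutation score = killed / total * 100
Mutation score = 339 / 387 * 100
Mutation score = 87.6%

87.6%


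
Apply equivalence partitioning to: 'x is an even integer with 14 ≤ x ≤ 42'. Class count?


Constraint: even integers in [14, 42]
Class 1: x < 14 — out-of-range invalid
Class 2: x in [14,42] but odd — wrong type invalid
Class 3: x in [14,42] and even — valid
Class 4: x > 42 — out-of-range invalid
Total equivalence classes: 4

4 equivalence classes


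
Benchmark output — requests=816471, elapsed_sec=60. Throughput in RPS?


Formula: throughput = requests / seconds
throughput = 816471 / 60
throughput = 13607.85 requests/second

13607.85 requests/second


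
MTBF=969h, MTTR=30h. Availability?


Availability = MTBF / (MTBF + MTTR)
Availability = 969 / (969 + 30)
Availability = 969 / 999
Availability = 96.997%

96.997%


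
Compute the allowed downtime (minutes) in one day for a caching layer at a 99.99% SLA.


Formula: allowed downtime = period * (100 - SLA) / 100
Period (day) = 1440 minutes
Unavailability fraction = (100 - 99.99) / 100
Allowed downtime = 1440 * (100 - 99.99) / 100
Allowed downtime = 0.144 minutes

0.144 minutes
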